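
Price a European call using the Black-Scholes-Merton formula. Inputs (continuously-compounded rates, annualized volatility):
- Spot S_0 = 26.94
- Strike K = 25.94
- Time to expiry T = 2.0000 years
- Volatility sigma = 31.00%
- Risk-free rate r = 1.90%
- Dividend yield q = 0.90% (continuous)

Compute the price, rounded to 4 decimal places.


Answer: Price = 5.2434

Derivation:
d1 = (ln(S/K) + (r - q + 0.5*sigma^2) * T) / (sigma * sqrt(T)) = 0.35110359
d2 = d1 - sigma * sqrt(T) = -0.08730261
exp(-rT) = 0.96271294; exp(-qT) = 0.98216103
C = S_0 * exp(-qT) * N(d1) - K * exp(-rT) * N(d2)
N(d1) = 0.63724468; N(d2) = 0.46521549
C = 26.9400 * 0.98216103 * 0.63724468 - 25.9400 * 0.96271294 * 0.46521549 = 5.2434


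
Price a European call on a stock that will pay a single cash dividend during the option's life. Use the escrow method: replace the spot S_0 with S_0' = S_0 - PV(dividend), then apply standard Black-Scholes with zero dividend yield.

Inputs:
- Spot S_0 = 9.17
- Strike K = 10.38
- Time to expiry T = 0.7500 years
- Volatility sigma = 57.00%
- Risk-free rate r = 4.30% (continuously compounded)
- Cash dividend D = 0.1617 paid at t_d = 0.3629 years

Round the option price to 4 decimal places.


Answer: Price = 1.3824

Derivation:
PV(D) = D * exp(-r * t_d) = 0.1617 * 0.98451642 = 0.15919631
S_0' = S_0 - PV(D) = 9.1700 - 0.15919631 = 9.01080369
d1 = (ln(S_0'/K) + (r + sigma^2/2)*T) / (sigma*sqrt(T)) = 0.02558754
d2 = d1 - sigma*sqrt(T) = -0.46804694
exp(-rT) = 0.96826449
N(d1) = 0.51020684; N(d2) = 0.31987551
C = S_0' * N(d1) - K * exp(-rT) * N(d2) = 9.01080369 * 0.51020684 - 10.3800 * 0.96826449 * 0.31987551 = 1.3824


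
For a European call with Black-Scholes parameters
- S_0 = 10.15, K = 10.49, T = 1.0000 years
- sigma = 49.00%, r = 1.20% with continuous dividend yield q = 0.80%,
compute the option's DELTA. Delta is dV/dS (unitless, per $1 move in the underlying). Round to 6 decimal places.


d1 = 0.1859209859; d2 = -0.3040790141
phi(d1) = 0.3921064815; exp(-qT) = 0.9920319148; exp(-rT) = 0.9880717129
N(d1) = 0.5737466376
Delta = exp(-qT) * N(d1) = 0.9920319148 * 0.5737466376 = 0.569175

Answer: Delta = 0.569175


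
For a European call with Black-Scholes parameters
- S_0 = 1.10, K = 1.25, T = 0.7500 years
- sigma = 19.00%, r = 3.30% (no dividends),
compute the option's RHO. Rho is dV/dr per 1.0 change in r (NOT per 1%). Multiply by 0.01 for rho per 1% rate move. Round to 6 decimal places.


d1 = -0.5442035055; d2 = -0.7087483322
phi(d1) = 0.3440331497; exp(-qT) = 1.0000000000; exp(-rT) = 0.9755537700
N(d2) = 0.2392403330
Rho = K*T*exp(-rT)*N(d2) = 1.2500 * 0.7500 * 0.9755537700 * 0.2392403330 = 0.218805

Answer: Rho = 0.218805


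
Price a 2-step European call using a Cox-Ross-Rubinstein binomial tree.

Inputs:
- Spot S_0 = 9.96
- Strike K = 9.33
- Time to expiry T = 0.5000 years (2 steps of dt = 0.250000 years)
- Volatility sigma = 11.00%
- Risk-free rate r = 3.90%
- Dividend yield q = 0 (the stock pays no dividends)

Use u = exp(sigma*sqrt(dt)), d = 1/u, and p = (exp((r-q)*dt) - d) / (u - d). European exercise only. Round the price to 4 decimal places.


dt = T/N = 0.250000
u = exp(sigma*sqrt(dt)) = 1.056541; d = 1/u = 0.946485
p = (exp((r-q)*dt) - d) / (u - d) = 0.575278
Discount per step: exp(-r*dt) = 0.990297
Stock lattice S(k, i) with i counting down-moves:
  k=0: S(0,0) = 9.9600
  k=1: S(1,0) = 10.5231; S(1,1) = 9.4270
  k=2: S(2,0) = 11.1181; S(2,1) = 9.9600; S(2,2) = 8.9225
Terminal payoffs V(N, i) = max(S_T - K, 0):
  V(2,0) = 1.788130; V(2,1) = 0.630000; V(2,2) = 0.000000
Backward induction: V(k, i) = exp(-r*dt) * [p * V(k+1, i) + (1-p) * V(k+1, i+1)].
  V(1,0) = exp(-r*dt) * [p*1.788130 + (1-p)*0.630000] = 1.283670
  V(1,1) = exp(-r*dt) * [p*0.630000 + (1-p)*0.000000] = 0.358909
  V(0,0) = exp(-r*dt) * [p*1.283670 + (1-p)*0.358909] = 0.882260

Answer: Price = V(0,0) = 0.8823


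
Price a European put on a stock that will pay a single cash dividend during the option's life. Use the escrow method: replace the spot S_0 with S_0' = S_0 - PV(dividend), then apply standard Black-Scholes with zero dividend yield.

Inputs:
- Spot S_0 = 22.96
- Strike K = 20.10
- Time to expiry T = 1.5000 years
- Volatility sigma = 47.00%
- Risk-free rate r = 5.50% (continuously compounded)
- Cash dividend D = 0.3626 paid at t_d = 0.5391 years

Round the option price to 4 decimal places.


Answer: Price = 2.8766

Derivation:
PV(D) = D * exp(-r * t_d) = 0.3626 * 0.97078476 = 0.35200656
S_0' = S_0 - PV(D) = 22.9600 - 0.35200656 = 22.60799344
d1 = (ln(S_0'/K) + (r + sigma^2/2)*T) / (sigma*sqrt(T)) = 0.63540584
d2 = d1 - sigma*sqrt(T) = 0.05977575
exp(-rT) = 0.92081144
N(-d1) = 0.26258188; N(-d2) = 0.47616712
P = K * exp(-rT) * N(-d2) - S_0' * N(-d1) = 20.1000 * 0.92081144 * 0.47616712 - 22.60799344 * 0.26258188 = 2.8766


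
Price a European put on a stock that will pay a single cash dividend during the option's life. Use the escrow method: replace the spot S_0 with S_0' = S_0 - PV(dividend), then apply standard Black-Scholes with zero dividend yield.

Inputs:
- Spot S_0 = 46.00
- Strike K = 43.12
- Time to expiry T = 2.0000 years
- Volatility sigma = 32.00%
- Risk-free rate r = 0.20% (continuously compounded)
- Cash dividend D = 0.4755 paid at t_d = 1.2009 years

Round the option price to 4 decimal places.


PV(D) = D * exp(-r * t_d) = 0.4755 * 0.99760108 = 0.47435931
S_0' = S_0 - PV(D) = 46.0000 - 0.47435931 = 45.52564069
d1 = (ln(S_0'/K) + (r + sigma^2/2)*T) / (sigma*sqrt(T)) = 0.35507538
d2 = d1 - sigma*sqrt(T) = -0.09747296
exp(-rT) = 0.99600799
N(-d1) = 0.36126656; N(-d2) = 0.53882460
P = K * exp(-rT) * N(-d2) - S_0' * N(-d1) = 43.1200 * 0.99600799 * 0.53882460 - 45.52564069 * 0.36126656 = 6.6945

Answer: Price = 6.6945


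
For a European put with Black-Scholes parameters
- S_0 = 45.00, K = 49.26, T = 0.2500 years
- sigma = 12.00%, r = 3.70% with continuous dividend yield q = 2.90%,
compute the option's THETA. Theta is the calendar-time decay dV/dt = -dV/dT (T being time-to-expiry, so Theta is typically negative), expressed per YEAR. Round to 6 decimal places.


Answer: Theta = -0.266910

Derivation:
d1 = -1.4441650487; d2 = -1.5041650487
phi(d1) = 0.1406128546; exp(-qT) = 0.9927762179; exp(-rT) = 0.9907926496
Theta = -S*exp(-qT)*phi(d1)*sigma/(2*sqrt(T)) + r*K*exp(-rT)*N(-d2) - q*S*exp(-qT)*N(-d1)
N(-d1) = 0.9256537231; N(-d2) = 0.9337305627; sqrt(T) = 0.5000000000
Term 1 = -45.0000 * 0.9927762179 * 0.1406128546 * 0.1200 / (2 * 0.5000000000) = -0.7538243291
Term 2 = 0.0370 * 49.2600 * 0.9907926496 * 0.9337305627 = 1.6861665978
Term 3 = -0.0290 * 45.0000 * 0.9927762179 * 0.9256537231 = -1.1992519380
Theta = -0.7538243291 + (1.6861665978) + (-1.1992519380) = -0.266910


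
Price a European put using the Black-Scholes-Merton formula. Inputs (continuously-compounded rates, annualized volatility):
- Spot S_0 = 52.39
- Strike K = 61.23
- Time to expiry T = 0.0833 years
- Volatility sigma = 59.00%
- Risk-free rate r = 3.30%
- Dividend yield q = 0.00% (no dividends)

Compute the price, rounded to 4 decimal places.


d1 = (ln(S/K) + (r - q + 0.5*sigma^2) * T) / (sigma * sqrt(T)) = -0.81436925
d2 = d1 - sigma * sqrt(T) = -0.98465351
exp(-rT) = 0.99725487; exp(-qT) = 1.00000000
P = K * exp(-rT) * N(-d2) - S_0 * exp(-qT) * N(-d1)
N(-d1) = 0.79228328; N(-d2) = 0.83760285
P = 61.2300 * 0.99725487 * 0.83760285 - 52.3900 * 1.00000000 * 0.79228328 = 9.6379

Answer: Price = 9.6379


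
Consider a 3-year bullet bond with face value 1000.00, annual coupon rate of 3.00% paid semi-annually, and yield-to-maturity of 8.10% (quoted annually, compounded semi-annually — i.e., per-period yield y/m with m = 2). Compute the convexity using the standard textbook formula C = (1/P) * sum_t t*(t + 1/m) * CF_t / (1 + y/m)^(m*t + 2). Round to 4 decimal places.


Coupon per period c = face * coupon_rate / m = 15.000000
Periods per year m = 2; per-period yield y/m = 0.040500
Number of cashflows N = 6
Cashflows (t years, CF_t, discount factor 1/(1+y/m)^(m*t), PV):
  t = 0.5000: CF_t = 15.000000, DF = 0.961076, PV = 14.416146
  t = 1.0000: CF_t = 15.000000, DF = 0.923668, PV = 13.855018
  t = 1.5000: CF_t = 15.000000, DF = 0.887715, PV = 13.315731
  t = 2.0000: CF_t = 15.000000, DF = 0.853162, PV = 12.797435
  t = 2.5000: CF_t = 15.000000, DF = 0.819954, PV = 12.299313
  t = 3.0000: CF_t = 1015.000000, DF = 0.788039, PV = 799.859183
Price P = sum_t PV_t = 866.542824
Convexity numerator sum_t t*(t + 1/m) * CF_t / (1+y/m)^(m*t + 2):
  t = 0.5000: term = 6.657865
  t = 1.0000: term = 19.196152
  t = 1.5000: term = 36.897938
  t = 2.0000: term = 59.102895
  t = 2.5000: term = 85.203597
  t = 3.0000: term = 7757.444282
Convexity = (1/P) * sum = 7964.502729 / 866.542824 = 9.191124

Answer: Convexity = 9.1911


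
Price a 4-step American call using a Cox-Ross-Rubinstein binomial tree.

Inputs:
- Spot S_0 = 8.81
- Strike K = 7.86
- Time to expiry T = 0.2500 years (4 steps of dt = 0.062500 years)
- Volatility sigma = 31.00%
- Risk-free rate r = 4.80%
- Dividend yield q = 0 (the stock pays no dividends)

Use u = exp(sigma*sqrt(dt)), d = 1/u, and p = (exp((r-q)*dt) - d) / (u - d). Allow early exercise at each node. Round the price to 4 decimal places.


dt = T/N = 0.062500
u = exp(sigma*sqrt(dt)) = 1.080582; d = 1/u = 0.925427
p = (exp((r-q)*dt) - d) / (u - d) = 0.499999
Discount per step: exp(-r*dt) = 0.997004
Stock lattice S(k, i) with i counting down-moves:
  k=0: S(0,0) = 8.8100
  k=1: S(1,0) = 9.5199; S(1,1) = 8.1530
  k=2: S(2,0) = 10.2871; S(2,1) = 8.8100; S(2,2) = 7.5450
  k=3: S(3,0) = 11.1160; S(3,1) = 9.5199; S(3,2) = 8.1530; S(3,3) = 6.9824
  k=4: S(4,0) = 12.0118; S(4,1) = 10.2871; S(4,2) = 8.8100; S(4,3) = 7.5450; S(4,4) = 6.4617
Terminal payoffs V(N, i) = max(S_T - K, 0):
  V(4,0) = 4.151775; V(4,1) = 2.427067; V(4,2) = 0.950000; V(4,3) = 0.000000; V(4,4) = 0.000000
Backward induction: V(k, i) = exp(-r*dt) * [p * V(k+1, i) + (1-p) * V(k+1, i+1)]; then take max(V_cont, immediate exercise) for American.
  V(3,0) = exp(-r*dt) * [p*4.151775 + (1-p)*2.427067] = 3.279566; exercise = 3.256021; V(3,0) = max -> 3.279566
  V(3,1) = exp(-r*dt) * [p*2.427067 + (1-p)*0.950000] = 1.683474; exercise = 1.659929; V(3,1) = max -> 1.683474
  V(3,2) = exp(-r*dt) * [p*0.950000 + (1-p)*0.000000] = 0.473576; exercise = 0.293012; V(3,2) = max -> 0.473576
  V(3,3) = exp(-r*dt) * [p*0.000000 + (1-p)*0.000000] = 0.000000; exercise = 0.000000; V(3,3) = max -> 0.000000
  V(2,0) = exp(-r*dt) * [p*3.279566 + (1-p)*1.683474] = 2.474085; exercise = 2.427067; V(2,0) = max -> 2.474085
  V(2,1) = exp(-r*dt) * [p*1.683474 + (1-p)*0.473576] = 1.075294; exercise = 0.950000; V(2,1) = max -> 1.075294
  V(2,2) = exp(-r*dt) * [p*0.473576 + (1-p)*0.000000] = 0.236079; exercise = 0.000000; V(2,2) = max -> 0.236079
  V(1,0) = exp(-r*dt) * [p*2.474085 + (1-p)*1.075294] = 1.769372; exercise = 1.659929; V(1,0) = max -> 1.769372
  V(1,1) = exp(-r*dt) * [p*1.075294 + (1-p)*0.236079] = 0.653721; exercise = 0.293012; V(1,1) = max -> 0.653721
  V(0,0) = exp(-r*dt) * [p*1.769372 + (1-p)*0.653721] = 1.207917; exercise = 0.950000; V(0,0) = max -> 1.207917

Answer: Price = V(0,0) = 1.2079


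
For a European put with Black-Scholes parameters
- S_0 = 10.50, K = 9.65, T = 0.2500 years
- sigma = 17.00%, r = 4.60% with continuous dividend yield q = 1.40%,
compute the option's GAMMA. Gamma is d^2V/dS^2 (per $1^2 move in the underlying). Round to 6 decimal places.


d1 = 1.1297628449; d2 = 1.0447628449
phi(d1) = 0.2107420140; exp(-qT) = 0.9965061179; exp(-rT) = 0.9885658722
Gamma = exp(-qT) * phi(d1) / (S * sigma * sqrt(T)) = 0.9965061179 * 0.2107420140 / (10.5000 * 0.1700 * 0.5000000000) = 0.235301

Answer: Gamma = 0.235301


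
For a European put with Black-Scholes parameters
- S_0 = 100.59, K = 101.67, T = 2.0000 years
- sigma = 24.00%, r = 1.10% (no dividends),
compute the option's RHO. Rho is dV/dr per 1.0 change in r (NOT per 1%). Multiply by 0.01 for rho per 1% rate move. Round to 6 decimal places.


Answer: Rho = -110.244570

Derivation:
d1 = 0.2030591910; d2 = -0.1363520639
phi(d1) = 0.3908016836; exp(-qT) = 1.0000000000; exp(-rT) = 0.9782402351
N(-d2) = 0.5542285165
Rho = -K*T*exp(-rT)*N(-d2) = -101.6700 * 2.0000 * 0.9782402351 * 0.5542285165 = -110.244570


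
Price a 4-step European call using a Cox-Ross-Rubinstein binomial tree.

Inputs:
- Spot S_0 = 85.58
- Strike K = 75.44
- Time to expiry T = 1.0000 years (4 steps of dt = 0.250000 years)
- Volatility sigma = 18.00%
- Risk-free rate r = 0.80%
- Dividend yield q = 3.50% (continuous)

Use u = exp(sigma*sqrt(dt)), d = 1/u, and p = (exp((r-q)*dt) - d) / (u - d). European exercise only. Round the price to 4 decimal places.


Answer: Price = V(0,0) = 10.5432

Derivation:
dt = T/N = 0.250000
u = exp(sigma*sqrt(dt)) = 1.094174; d = 1/u = 0.913931
p = (exp((r-q)*dt) - d) / (u - d) = 0.440192
Discount per step: exp(-r*dt) = 0.998002
Stock lattice S(k, i) with i counting down-moves:
  k=0: S(0,0) = 85.5800
  k=1: S(1,0) = 93.6394; S(1,1) = 78.2142
  k=2: S(2,0) = 102.4579; S(2,1) = 85.5800; S(2,2) = 71.4824
  k=3: S(3,0) = 112.1068; S(3,1) = 93.6394; S(3,2) = 78.2142; S(3,3) = 65.3300
  k=4: S(4,0) = 122.6643; S(4,1) = 102.4579; S(4,2) = 85.5800; S(4,3) = 71.4824; S(4,4) = 59.7071
Terminal payoffs V(N, i) = max(S_T - K, 0):
  V(4,0) = 47.224331; V(4,1) = 27.017862; V(4,2) = 10.140000; V(4,3) = 0.000000; V(4,4) = 0.000000
Backward induction: V(k, i) = exp(-r*dt) * [p * V(k+1, i) + (1-p) * V(k+1, i+1)].
  V(3,0) = exp(-r*dt) * [p*47.224331 + (1-p)*27.017862] = 35.840832
  V(3,1) = exp(-r*dt) * [p*27.017862 + (1-p)*10.140000] = 17.534394
  V(3,2) = exp(-r*dt) * [p*10.140000 + (1-p)*0.000000] = 4.454627
  V(3,3) = exp(-r*dt) * [p*0.000000 + (1-p)*0.000000] = 0.000000
  V(2,0) = exp(-r*dt) * [p*35.840832 + (1-p)*17.534394] = 25.541604
  V(2,1) = exp(-r*dt) * [p*17.534394 + (1-p)*4.454627] = 10.191830
  V(2,2) = exp(-r*dt) * [p*4.454627 + (1-p)*0.000000] = 1.956973
  V(1,0) = exp(-r*dt) * [p*25.541604 + (1-p)*10.191830] = 16.914812
  V(1,1) = exp(-r*dt) * [p*10.191830 + (1-p)*1.956973] = 5.570737
  V(0,0) = exp(-r*dt) * [p*16.914812 + (1-p)*5.570737] = 10.543199


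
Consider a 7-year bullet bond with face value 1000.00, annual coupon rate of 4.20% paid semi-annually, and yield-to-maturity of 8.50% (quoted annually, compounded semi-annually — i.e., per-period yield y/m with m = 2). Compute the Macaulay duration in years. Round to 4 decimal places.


Answer: Macaulay duration = 5.9923 years

Derivation:
Coupon per period c = face * coupon_rate / m = 21.000000
Periods per year m = 2; per-period yield y/m = 0.042500
Number of cashflows N = 14
Cashflows (t years, CF_t, discount factor 1/(1+y/m)^(m*t), PV):
  t = 0.5000: CF_t = 21.000000, DF = 0.959233, PV = 20.143885
  t = 1.0000: CF_t = 21.000000, DF = 0.920127, PV = 19.322671
  t = 1.5000: CF_t = 21.000000, DF = 0.882616, PV = 18.534937
  t = 2.0000: CF_t = 21.000000, DF = 0.846634, PV = 17.779316
  t = 2.5000: CF_t = 21.000000, DF = 0.812119, PV = 17.054499
  t = 3.0000: CF_t = 21.000000, DF = 0.779011, PV = 16.359232
  t = 3.5000: CF_t = 21.000000, DF = 0.747253, PV = 15.692309
  t = 4.0000: CF_t = 21.000000, DF = 0.716789, PV = 15.052575
  t = 4.5000: CF_t = 21.000000, DF = 0.687568, PV = 14.438920
  t = 5.0000: CF_t = 21.000000, DF = 0.659537, PV = 13.850283
  t = 5.5000: CF_t = 21.000000, DF = 0.632650, PV = 13.285643
  t = 6.0000: CF_t = 21.000000, DF = 0.606858, PV = 12.744023
  t = 6.5000: CF_t = 21.000000, DF = 0.582118, PV = 12.224482
  t = 7.0000: CF_t = 1021.000000, DF = 0.558387, PV = 570.112878
Price P = sum_t PV_t = 776.595653
Macaulay numerator sum_t t * PV_t:
  t * PV_t at t = 0.5000: 10.071942
  t * PV_t at t = 1.0000: 19.322671
  t * PV_t at t = 1.5000: 27.802405
  t * PV_t at t = 2.0000: 35.558631
  t * PV_t at t = 2.5000: 42.636249
  t * PV_t at t = 3.0000: 49.077696
  t * PV_t at t = 3.5000: 54.923081
  t * PV_t at t = 4.0000: 60.210298
  t * PV_t at t = 4.5000: 64.975142
  t * PV_t at t = 5.0000: 69.251417
  t * PV_t at t = 5.5000: 73.071039
  t * PV_t at t = 6.0000: 76.464135
  t * PV_t at t = 6.5000: 79.459133
  t * PV_t at t = 7.0000: 3990.790145
Macaulay duration D = (sum_t t * PV_t) / P = 4653.613985 / 776.595653 = 5.992326


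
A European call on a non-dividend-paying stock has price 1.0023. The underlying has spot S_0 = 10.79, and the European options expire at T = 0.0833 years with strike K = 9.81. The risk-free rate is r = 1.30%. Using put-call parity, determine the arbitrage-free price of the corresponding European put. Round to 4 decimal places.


Put-call parity: C - P = S_0 * exp(-qT) - K * exp(-rT).
S_0 * exp(-qT) = 10.7900 * 1.00000000 = 10.79000000
K * exp(-rT) = 9.8100 * 0.99891769 = 9.79938250
P = C - S*exp(-qT) + K*exp(-rT)
P = 1.0023 - 10.79000000 + 9.79938250 = 0.0117

Answer: Put price = 0.0117


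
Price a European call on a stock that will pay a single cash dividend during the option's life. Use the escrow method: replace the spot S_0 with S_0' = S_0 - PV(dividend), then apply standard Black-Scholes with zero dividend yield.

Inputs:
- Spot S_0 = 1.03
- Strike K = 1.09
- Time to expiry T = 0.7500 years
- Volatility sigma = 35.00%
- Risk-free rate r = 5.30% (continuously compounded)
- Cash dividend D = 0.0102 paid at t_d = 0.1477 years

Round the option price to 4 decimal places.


PV(D) = D * exp(-r * t_d) = 0.0102 * 0.99220246 = 0.01012047
S_0' = S_0 - PV(D) = 1.0300 - 0.01012047 = 1.01987953
d1 = (ln(S_0'/K) + (r + sigma^2/2)*T) / (sigma*sqrt(T)) = 0.06332484
d2 = d1 - sigma*sqrt(T) = -0.23978405
exp(-rT) = 0.96102967
N(d1) = 0.52524608; N(d2) = 0.40524883
C = S_0' * N(d1) - K * exp(-rT) * N(d2) = 1.01987953 * 0.52524608 - 1.0900 * 0.96102967 * 0.40524883 = 0.1112

Answer: Price = 0.1112


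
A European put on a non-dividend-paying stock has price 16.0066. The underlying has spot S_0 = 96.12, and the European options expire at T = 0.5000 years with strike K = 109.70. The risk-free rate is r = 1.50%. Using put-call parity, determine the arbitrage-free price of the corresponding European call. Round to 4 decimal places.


Put-call parity: C - P = S_0 * exp(-qT) - K * exp(-rT).
S_0 * exp(-qT) = 96.1200 * 1.00000000 = 96.12000000
K * exp(-rT) = 109.7000 * 0.99252805 = 108.88032761
C = P + S*exp(-qT) - K*exp(-rT)
C = 16.0066 + 96.12000000 - 108.88032761 = 3.2463

Answer: Call price = 3.2463


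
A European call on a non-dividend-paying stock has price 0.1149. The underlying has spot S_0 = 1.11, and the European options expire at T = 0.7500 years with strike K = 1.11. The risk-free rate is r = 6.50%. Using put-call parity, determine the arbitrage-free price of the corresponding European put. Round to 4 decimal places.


Put-call parity: C - P = S_0 * exp(-qT) - K * exp(-rT).
S_0 * exp(-qT) = 1.1100 * 1.00000000 = 1.11000000
K * exp(-rT) = 1.1100 * 0.95241920 = 1.05718532
P = C - S*exp(-qT) + K*exp(-rT)
P = 0.1149 - 1.11000000 + 1.05718532 = 0.0621

Answer: Put price = 0.0621


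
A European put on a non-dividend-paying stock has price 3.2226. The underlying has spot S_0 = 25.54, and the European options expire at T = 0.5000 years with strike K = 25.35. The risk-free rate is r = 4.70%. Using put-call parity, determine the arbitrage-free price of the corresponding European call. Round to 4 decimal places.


Put-call parity: C - P = S_0 * exp(-qT) - K * exp(-rT).
S_0 * exp(-qT) = 25.5400 * 1.00000000 = 25.54000000
K * exp(-rT) = 25.3500 * 0.97677397 = 24.76122026
C = P + S*exp(-qT) - K*exp(-rT)
C = 3.2226 + 25.54000000 - 24.76122026 = 4.0014

Answer: Call price = 4.0014


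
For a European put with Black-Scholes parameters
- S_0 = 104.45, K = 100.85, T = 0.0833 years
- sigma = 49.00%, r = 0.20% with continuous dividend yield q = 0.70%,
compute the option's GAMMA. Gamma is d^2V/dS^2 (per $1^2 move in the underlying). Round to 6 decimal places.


d1 = 0.3157763535; d2 = 0.1743538305
phi(d1) = 0.3795397723; exp(-qT) = 0.9994170700; exp(-rT) = 0.9998334139
Gamma = exp(-qT) * phi(d1) / (S * sigma * sqrt(T)) = 0.9994170700 * 0.3795397723 / (104.4500 * 0.4900 * 0.2886173938) = 0.025679

Answer: Gamma = 0.025679


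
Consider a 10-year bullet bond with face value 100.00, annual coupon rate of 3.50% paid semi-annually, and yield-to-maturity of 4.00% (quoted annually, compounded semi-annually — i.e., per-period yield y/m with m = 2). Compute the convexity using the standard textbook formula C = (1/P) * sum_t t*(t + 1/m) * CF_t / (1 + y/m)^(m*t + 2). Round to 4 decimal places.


Answer: Convexity = 80.8296

Derivation:
Coupon per period c = face * coupon_rate / m = 1.750000
Periods per year m = 2; per-period yield y/m = 0.020000
Number of cashflows N = 20
Cashflows (t years, CF_t, discount factor 1/(1+y/m)^(m*t), PV):
  t = 0.5000: CF_t = 1.750000, DF = 0.980392, PV = 1.715686
  t = 1.0000: CF_t = 1.750000, DF = 0.961169, PV = 1.682045
  t = 1.5000: CF_t = 1.750000, DF = 0.942322, PV = 1.649064
  t = 2.0000: CF_t = 1.750000, DF = 0.923845, PV = 1.616729
  t = 2.5000: CF_t = 1.750000, DF = 0.905731, PV = 1.585029
  t = 3.0000: CF_t = 1.750000, DF = 0.887971, PV = 1.553950
  t = 3.5000: CF_t = 1.750000, DF = 0.870560, PV = 1.523480
  t = 4.0000: CF_t = 1.750000, DF = 0.853490, PV = 1.493608
  t = 4.5000: CF_t = 1.750000, DF = 0.836755, PV = 1.464322
  t = 5.0000: CF_t = 1.750000, DF = 0.820348, PV = 1.435610
  t = 5.5000: CF_t = 1.750000, DF = 0.804263, PV = 1.407460
  t = 6.0000: CF_t = 1.750000, DF = 0.788493, PV = 1.379863
  t = 6.5000: CF_t = 1.750000, DF = 0.773033, PV = 1.352807
  t = 7.0000: CF_t = 1.750000, DF = 0.757875, PV = 1.326281
  t = 7.5000: CF_t = 1.750000, DF = 0.743015, PV = 1.300276
  t = 8.0000: CF_t = 1.750000, DF = 0.728446, PV = 1.274780
  t = 8.5000: CF_t = 1.750000, DF = 0.714163, PV = 1.249784
  t = 9.0000: CF_t = 1.750000, DF = 0.700159, PV = 1.225279
  t = 9.5000: CF_t = 1.750000, DF = 0.686431, PV = 1.201254
  t = 10.0000: CF_t = 101.750000, DF = 0.672971, PV = 68.474833
Price P = sum_t PV_t = 95.912142
Convexity numerator sum_t t*(t + 1/m) * CF_t / (1+y/m)^(m*t + 2):
  t = 0.5000: term = 0.824532
  t = 1.0000: term = 2.425094
  t = 1.5000: term = 4.755087
  t = 2.0000: term = 7.769750
  t = 2.5000: term = 11.426102
  t = 3.0000: term = 15.682886
  t = 3.5000: term = 20.500504
  t = 4.0000: term = 25.840971
  t = 4.5000: term = 31.667857
  t = 5.0000: term = 37.946234
  t = 5.5000: term = 44.642628
  t = 6.0000: term = 51.724970
  t = 6.5000: term = 59.162548
  t = 7.0000: term = 66.925959
  t = 7.5000: term = 74.987069
  t = 8.0000: term = 83.318966
  t = 8.5000: term = 91.895918
  t = 9.0000: term = 100.693336
  t = 9.5000: term = 109.687730
  t = 10.0000: term = 6910.666551
Convexity = (1/P) * sum = 7752.544692 / 95.912142 = 80.829648


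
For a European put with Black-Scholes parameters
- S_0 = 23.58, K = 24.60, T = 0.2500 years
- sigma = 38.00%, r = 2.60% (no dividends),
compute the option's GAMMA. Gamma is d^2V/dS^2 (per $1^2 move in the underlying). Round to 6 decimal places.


Answer: Gamma = 0.088656

Derivation:
d1 = -0.0936713044; d2 = -0.2836713044
phi(d1) = 0.3971958918; exp(-qT) = 1.0000000000; exp(-rT) = 0.9935210793
Gamma = exp(-qT) * phi(d1) / (S * sigma * sqrt(T)) = 1.0000000000 * 0.3971958918 / (23.5800 * 0.3800 * 0.5000000000) = 0.088656


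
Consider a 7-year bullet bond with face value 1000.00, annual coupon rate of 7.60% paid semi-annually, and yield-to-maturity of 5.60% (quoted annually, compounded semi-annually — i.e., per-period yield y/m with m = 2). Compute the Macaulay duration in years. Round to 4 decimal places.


Answer: Macaulay duration = 5.6437 years

Derivation:
Coupon per period c = face * coupon_rate / m = 38.000000
Periods per year m = 2; per-period yield y/m = 0.028000
Number of cashflows N = 14
Cashflows (t years, CF_t, discount factor 1/(1+y/m)^(m*t), PV):
  t = 0.5000: CF_t = 38.000000, DF = 0.972763, PV = 36.964981
  t = 1.0000: CF_t = 38.000000, DF = 0.946267, PV = 35.958152
  t = 1.5000: CF_t = 38.000000, DF = 0.920493, PV = 34.978747
  t = 2.0000: CF_t = 38.000000, DF = 0.895422, PV = 34.026019
  t = 2.5000: CF_t = 38.000000, DF = 0.871033, PV = 33.099240
  t = 3.0000: CF_t = 38.000000, DF = 0.847308, PV = 32.197704
  t = 3.5000: CF_t = 38.000000, DF = 0.824230, PV = 31.320724
  t = 4.0000: CF_t = 38.000000, DF = 0.801780, PV = 30.467630
  t = 4.5000: CF_t = 38.000000, DF = 0.779941, PV = 29.637773
  t = 5.0000: CF_t = 38.000000, DF = 0.758698, PV = 28.830518
  t = 5.5000: CF_t = 38.000000, DF = 0.738033, PV = 28.045251
  t = 6.0000: CF_t = 38.000000, DF = 0.717931, PV = 27.281373
  t = 6.5000: CF_t = 38.000000, DF = 0.698376, PV = 26.538300
  t = 7.0000: CF_t = 1038.000000, DF = 0.679354, PV = 705.169871
Price P = sum_t PV_t = 1114.516284
Macaulay numerator sum_t t * PV_t:
  t * PV_t at t = 0.5000: 18.482490
  t * PV_t at t = 1.0000: 35.958152
  t * PV_t at t = 1.5000: 52.468121
  t * PV_t at t = 2.0000: 68.052038
  t * PV_t at t = 2.5000: 82.748100
  t * PV_t at t = 3.0000: 96.593113
  t * PV_t at t = 3.5000: 109.622534
  t * PV_t at t = 4.0000: 121.870522
  t * PV_t at t = 4.5000: 133.369978
  t * PV_t at t = 5.0000: 144.152592
  t * PV_t at t = 5.5000: 154.248882
  t * PV_t at t = 6.0000: 163.688237
  t * PV_t at t = 6.5000: 172.498953
  t * PV_t at t = 7.0000: 4936.189096
Macaulay duration D = (sum_t t * PV_t) / P = 6289.942807 / 1114.516284 = 5.643653


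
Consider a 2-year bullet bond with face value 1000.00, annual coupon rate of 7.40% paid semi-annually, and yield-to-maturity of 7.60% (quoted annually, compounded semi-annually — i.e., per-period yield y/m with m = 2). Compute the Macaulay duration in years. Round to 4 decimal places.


Answer: Macaulay duration = 1.8953 years

Derivation:
Coupon per period c = face * coupon_rate / m = 37.000000
Periods per year m = 2; per-period yield y/m = 0.038000
Number of cashflows N = 4
Cashflows (t years, CF_t, discount factor 1/(1+y/m)^(m*t), PV):
  t = 0.5000: CF_t = 37.000000, DF = 0.963391, PV = 35.645472
  t = 1.0000: CF_t = 37.000000, DF = 0.928122, PV = 34.340532
  t = 1.5000: CF_t = 37.000000, DF = 0.894145, PV = 33.083364
  t = 2.0000: CF_t = 1037.000000, DF = 0.861411, PV = 893.283562
Price P = sum_t PV_t = 996.352930
Macaulay numerator sum_t t * PV_t:
  t * PV_t at t = 0.5000: 17.822736
  t * PV_t at t = 1.0000: 34.340532
  t * PV_t at t = 1.5000: 49.625046
  t * PV_t at t = 2.0000: 1786.567124
Macaulay duration D = (sum_t t * PV_t) / P = 1888.355438 / 996.352930 = 1.895268


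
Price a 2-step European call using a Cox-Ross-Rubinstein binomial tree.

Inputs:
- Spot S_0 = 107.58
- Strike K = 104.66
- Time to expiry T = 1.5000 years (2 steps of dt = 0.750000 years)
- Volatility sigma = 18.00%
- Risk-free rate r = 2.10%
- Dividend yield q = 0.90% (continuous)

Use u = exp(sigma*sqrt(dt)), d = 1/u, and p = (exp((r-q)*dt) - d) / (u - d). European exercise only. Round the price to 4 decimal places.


Answer: Price = V(0,0) = 11.2496

Derivation:
dt = T/N = 0.750000
u = exp(sigma*sqrt(dt)) = 1.168691; d = 1/u = 0.855658
p = (exp((r-q)*dt) - d) / (u - d) = 0.489988
Discount per step: exp(-r*dt) = 0.984373
Stock lattice S(k, i) with i counting down-moves:
  k=0: S(0,0) = 107.5800
  k=1: S(1,0) = 125.7278; S(1,1) = 92.0517
  k=2: S(2,0) = 146.9370; S(2,1) = 107.5800; S(2,2) = 78.7648
Terminal payoffs V(N, i) = max(S_T - K, 0):
  V(2,0) = 42.276997; V(2,1) = 2.920000; V(2,2) = 0.000000
Backward induction: V(k, i) = exp(-r*dt) * [p * V(k+1, i) + (1-p) * V(k+1, i+1)].
  V(1,0) = exp(-r*dt) * [p*42.276997 + (1-p)*2.920000] = 21.857487
  V(1,1) = exp(-r*dt) * [p*2.920000 + (1-p)*0.000000] = 1.408408
  V(0,0) = exp(-r*dt) * [p*21.857487 + (1-p)*1.408408] = 11.249632


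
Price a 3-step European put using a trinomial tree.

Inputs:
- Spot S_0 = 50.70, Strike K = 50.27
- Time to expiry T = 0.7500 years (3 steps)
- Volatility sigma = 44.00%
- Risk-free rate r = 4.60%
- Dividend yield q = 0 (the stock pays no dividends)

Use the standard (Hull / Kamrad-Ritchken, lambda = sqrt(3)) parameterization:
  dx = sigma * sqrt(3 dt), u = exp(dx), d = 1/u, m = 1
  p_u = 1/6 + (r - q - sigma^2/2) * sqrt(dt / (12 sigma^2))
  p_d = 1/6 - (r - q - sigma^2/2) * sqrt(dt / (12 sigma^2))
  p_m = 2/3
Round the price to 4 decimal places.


Answer: Price = V(0,0) = 5.8517

Derivation:
dt = T/N = 0.250000; dx = sigma*sqrt(3*dt) = 0.381051
u = exp(dx) = 1.463823; d = 1/u = 0.683143
p_u = 0.150002, p_m = 0.666667, p_d = 0.183331
Discount per step: exp(-r*dt) = 0.988566
Stock lattice S(k, j) with j the centered position index:
  k=0: S(0,+0) = 50.7000
  k=1: S(1,-1) = 34.6353; S(1,+0) = 50.7000; S(1,+1) = 74.2158
  k=2: S(2,-2) = 23.6609; S(2,-1) = 34.6353; S(2,+0) = 50.7000; S(2,+1) = 74.2158; S(2,+2) = 108.6388
  k=3: S(3,-3) = 16.1638; S(3,-2) = 23.6609; S(3,-1) = 34.6353; S(3,+0) = 50.7000; S(3,+1) = 74.2158; S(3,+2) = 108.6388; S(3,+3) = 159.0279
Terminal payoffs V(N, j) = max(K - S_T, 0):
  V(3,-3) = 34.106229; V(3,-2) = 26.609108; V(3,-1) = 15.634654; V(3,+0) = 0.000000; V(3,+1) = 0.000000; V(3,+2) = 0.000000; V(3,+3) = 0.000000
Backward induction: V(k, j) = exp(-r*dt) * [p_u * V(k+1, j+1) + p_m * V(k+1, j) + p_d * V(k+1, j-1)]
  V(2,-2) = exp(-r*dt) * [p_u*15.634654 + p_m*26.609108 + p_d*34.106229] = 26.036226
  V(2,-1) = exp(-r*dt) * [p_u*0.000000 + p_m*15.634654 + p_d*26.609108] = 15.126421
  V(2,+0) = exp(-r*dt) * [p_u*0.000000 + p_m*0.000000 + p_d*15.634654] = 2.833544
  V(2,+1) = exp(-r*dt) * [p_u*0.000000 + p_m*0.000000 + p_d*0.000000] = 0.000000
  V(2,+2) = exp(-r*dt) * [p_u*0.000000 + p_m*0.000000 + p_d*0.000000] = 0.000000
  V(1,-1) = exp(-r*dt) * [p_u*2.833544 + p_m*15.126421 + p_d*26.036226] = 15.107826
  V(1,+0) = exp(-r*dt) * [p_u*0.000000 + p_m*2.833544 + p_d*15.126421] = 4.608865
  V(1,+1) = exp(-r*dt) * [p_u*0.000000 + p_m*0.000000 + p_d*2.833544] = 0.513537
  V(0,+0) = exp(-r*dt) * [p_u*0.513537 + p_m*4.608865 + p_d*15.107826] = 5.851660


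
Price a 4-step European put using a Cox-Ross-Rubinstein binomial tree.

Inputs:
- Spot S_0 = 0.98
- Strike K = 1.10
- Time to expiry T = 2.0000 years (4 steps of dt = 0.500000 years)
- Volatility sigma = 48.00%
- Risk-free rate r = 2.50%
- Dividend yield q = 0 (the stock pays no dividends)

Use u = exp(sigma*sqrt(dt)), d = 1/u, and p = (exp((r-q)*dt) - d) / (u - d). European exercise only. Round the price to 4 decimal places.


Answer: Price = V(0,0) = 0.3045

Derivation:
dt = T/N = 0.500000
u = exp(sigma*sqrt(dt)) = 1.404121; d = 1/u = 0.712189
p = (exp((r-q)*dt) - d) / (u - d) = 0.434131
Discount per step: exp(-r*dt) = 0.987578
Stock lattice S(k, i) with i counting down-moves:
  k=0: S(0,0) = 0.9800
  k=1: S(1,0) = 1.3760; S(1,1) = 0.6979
  k=2: S(2,0) = 1.9321; S(2,1) = 0.9800; S(2,2) = 0.4971
  k=3: S(3,0) = 2.7129; S(3,1) = 1.3760; S(3,2) = 0.6979; S(3,3) = 0.3540
  k=4: S(4,0) = 3.8093; S(4,1) = 1.9321; S(4,2) = 0.9800; S(4,3) = 0.4971; S(4,4) = 0.2521
Terminal payoffs V(N, i) = max(K - S_T, 0):
  V(4,0) = 0.000000; V(4,1) = 0.000000; V(4,2) = 0.120000; V(4,3) = 0.602930; V(4,4) = 0.847879
Backward induction: V(k, i) = exp(-r*dt) * [p * V(k+1, i) + (1-p) * V(k+1, i+1)].
  V(3,0) = exp(-r*dt) * [p*0.000000 + (1-p)*0.000000] = 0.000000
  V(3,1) = exp(-r*dt) * [p*0.000000 + (1-p)*0.120000] = 0.067061
  V(3,2) = exp(-r*dt) * [p*0.120000 + (1-p)*0.602930] = 0.388390
  V(3,3) = exp(-r*dt) * [p*0.602930 + (1-p)*0.847879] = 0.732328
  V(2,0) = exp(-r*dt) * [p*0.000000 + (1-p)*0.067061] = 0.037476
  V(2,1) = exp(-r*dt) * [p*0.067061 + (1-p)*0.388390] = 0.245799
  V(2,2) = exp(-r*dt) * [p*0.388390 + (1-p)*0.732328] = 0.575771
  V(1,0) = exp(-r*dt) * [p*0.037476 + (1-p)*0.245799] = 0.153430
  V(1,1) = exp(-r*dt) * [p*0.245799 + (1-p)*0.575771] = 0.427147
  V(0,0) = exp(-r*dt) * [p*0.153430 + (1-p)*0.427147] = 0.304488


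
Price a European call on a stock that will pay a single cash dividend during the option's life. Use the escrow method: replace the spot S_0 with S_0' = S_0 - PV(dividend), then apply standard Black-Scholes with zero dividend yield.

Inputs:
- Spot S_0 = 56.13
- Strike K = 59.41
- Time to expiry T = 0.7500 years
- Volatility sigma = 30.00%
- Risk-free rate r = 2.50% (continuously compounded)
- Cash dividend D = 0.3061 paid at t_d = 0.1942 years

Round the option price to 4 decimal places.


PV(D) = D * exp(-r * t_d) = 0.3061 * 0.99515677 = 0.30461749
S_0' = S_0 - PV(D) = 56.1300 - 0.30461749 = 55.82538251
d1 = (ln(S_0'/K) + (r + sigma^2/2)*T) / (sigma*sqrt(T)) = -0.03746585
d2 = d1 - sigma*sqrt(T) = -0.29727347
exp(-rT) = 0.98142469
N(d1) = 0.48505679; N(d2) = 0.38312887
C = S_0' * N(d1) - K * exp(-rT) * N(d2) = 55.82538251 * 0.48505679 - 59.4100 * 0.98142469 * 0.38312887 = 4.7396

Answer: Price = 4.7396


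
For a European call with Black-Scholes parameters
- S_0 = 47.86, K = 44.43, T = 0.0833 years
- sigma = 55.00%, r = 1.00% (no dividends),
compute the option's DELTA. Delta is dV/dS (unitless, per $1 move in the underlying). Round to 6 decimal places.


d1 = 0.5530901490; d2 = 0.3943505824
phi(d1) = 0.3423598543; exp(-qT) = 1.0000000000; exp(-rT) = 0.9991673468
N(d1) = 0.7098991591
Delta = exp(-qT) * N(d1) = 1.0000000000 * 0.7098991591 = 0.709899

Answer: Delta = 0.709899


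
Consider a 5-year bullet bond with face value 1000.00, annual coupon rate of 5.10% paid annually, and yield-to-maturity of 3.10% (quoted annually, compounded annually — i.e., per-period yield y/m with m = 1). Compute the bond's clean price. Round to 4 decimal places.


Coupon per period c = face * coupon_rate / m = 51.000000
Periods per year m = 1; per-period yield y/m = 0.031000
Number of cashflows N = 5
Cashflows (t years, CF_t, discount factor 1/(1+y/m)^(m*t), PV):
  t = 1.0000: CF_t = 51.000000, DF = 0.969932, PV = 49.466537
  t = 2.0000: CF_t = 51.000000, DF = 0.940768, PV = 47.979183
  t = 3.0000: CF_t = 51.000000, DF = 0.912481, PV = 46.536550
  t = 4.0000: CF_t = 51.000000, DF = 0.885045, PV = 45.137294
  t = 5.0000: CF_t = 1051.000000, DF = 0.858434, PV = 902.213642
Price P = sum_t PV_t = 1091.333205

Answer: Price = 1091.3332


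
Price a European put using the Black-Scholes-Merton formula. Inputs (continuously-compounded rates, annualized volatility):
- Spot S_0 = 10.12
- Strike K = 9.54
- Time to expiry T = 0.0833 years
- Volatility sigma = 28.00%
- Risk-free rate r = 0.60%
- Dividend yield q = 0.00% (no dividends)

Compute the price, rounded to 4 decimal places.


Answer: Price = 0.1065

Derivation:
d1 = (ln(S/K) + (r - q + 0.5*sigma^2) * T) / (sigma * sqrt(T)) = 0.77692251
d2 = d1 - sigma * sqrt(T) = 0.69610964
exp(-rT) = 0.99950032; exp(-qT) = 1.00000000
P = K * exp(-rT) * N(-d2) - S_0 * exp(-qT) * N(-d1)
N(-d1) = 0.21860224; N(-d2) = 0.24318008
P = 9.5400 * 0.99950032 * 0.24318008 - 10.1200 * 1.00000000 * 0.21860224 = 0.1065


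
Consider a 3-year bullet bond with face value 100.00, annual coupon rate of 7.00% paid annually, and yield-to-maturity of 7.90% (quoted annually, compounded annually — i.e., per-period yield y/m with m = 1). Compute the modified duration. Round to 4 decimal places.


Coupon per period c = face * coupon_rate / m = 7.000000
Periods per year m = 1; per-period yield y/m = 0.079000
Number of cashflows N = 3
Cashflows (t years, CF_t, discount factor 1/(1+y/m)^(m*t), PV):
  t = 1.0000: CF_t = 7.000000, DF = 0.926784, PV = 6.487488
  t = 2.0000: CF_t = 7.000000, DF = 0.858929, PV = 6.012501
  t = 3.0000: CF_t = 107.000000, DF = 0.796041, PV = 85.176432
Price P = sum_t PV_t = 97.676421
First compute Macaulay numerator sum_t t * PV_t:
  t * PV_t at t = 1.0000: 6.487488
  t * PV_t at t = 2.0000: 12.025002
  t * PV_t at t = 3.0000: 255.529296
Macaulay duration D = 274.041786 / 97.676421 = 2.805608
Modified duration = D / (1 + y/m) = 2.805608 / (1 + 0.079000) = 2.600193

Answer: Modified duration = 2.6002


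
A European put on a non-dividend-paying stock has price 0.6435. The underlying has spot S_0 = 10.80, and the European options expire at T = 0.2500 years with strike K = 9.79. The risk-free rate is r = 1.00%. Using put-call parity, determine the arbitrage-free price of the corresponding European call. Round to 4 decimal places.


Put-call parity: C - P = S_0 * exp(-qT) - K * exp(-rT).
S_0 * exp(-qT) = 10.8000 * 1.00000000 = 10.80000000
K * exp(-rT) = 9.7900 * 0.99750312 = 9.76555557
C = P + S*exp(-qT) - K*exp(-rT)
C = 0.6435 + 10.80000000 - 9.76555557 = 1.6779

Answer: Call price = 1.6779


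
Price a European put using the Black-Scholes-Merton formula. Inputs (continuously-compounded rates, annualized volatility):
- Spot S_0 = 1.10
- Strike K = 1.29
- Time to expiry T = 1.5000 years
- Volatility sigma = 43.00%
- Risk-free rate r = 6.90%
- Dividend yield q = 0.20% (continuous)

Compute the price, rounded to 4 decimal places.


Answer: Price = 0.2693

Derivation:
d1 = (ln(S/K) + (r - q + 0.5*sigma^2) * T) / (sigma * sqrt(T)) = 0.15160815
d2 = d1 - sigma * sqrt(T) = -0.37503214
exp(-rT) = 0.90167602; exp(-qT) = 0.99700450
P = K * exp(-rT) * N(-d2) - S_0 * exp(-qT) * N(-d1)
N(-d1) = 0.43974800; N(-d2) = 0.64618172
P = 1.2900 * 0.90167602 * 0.64618172 - 1.1000 * 0.99700450 * 0.43974800 = 0.2693


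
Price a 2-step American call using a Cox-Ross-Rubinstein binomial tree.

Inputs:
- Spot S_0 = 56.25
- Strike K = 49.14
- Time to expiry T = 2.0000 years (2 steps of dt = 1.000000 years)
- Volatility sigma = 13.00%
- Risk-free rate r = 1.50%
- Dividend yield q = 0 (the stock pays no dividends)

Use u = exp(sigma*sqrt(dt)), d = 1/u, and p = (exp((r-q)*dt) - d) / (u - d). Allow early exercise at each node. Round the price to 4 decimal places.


dt = T/N = 1.000000
u = exp(sigma*sqrt(dt)) = 1.138828; d = 1/u = 0.878095
p = (exp((r-q)*dt) - d) / (u - d) = 0.525509
Discount per step: exp(-r*dt) = 0.985112
Stock lattice S(k, i) with i counting down-moves:
  k=0: S(0,0) = 56.2500
  k=1: S(1,0) = 64.0591; S(1,1) = 49.3929
  k=2: S(2,0) = 72.9523; S(2,1) = 56.2500; S(2,2) = 43.3717
Terminal payoffs V(N, i) = max(S_T - K, 0):
  V(2,0) = 23.812317; V(2,1) = 7.110000; V(2,2) = 0.000000
Backward induction: V(k, i) = exp(-r*dt) * [p * V(k+1, i) + (1-p) * V(k+1, i+1)]; then take max(V_cont, immediate exercise) for American.
  V(1,0) = exp(-r*dt) * [p*23.812317 + (1-p)*7.110000] = 15.650696; exercise = 14.919097; V(1,0) = max -> 15.650696
  V(1,1) = exp(-r*dt) * [p*7.110000 + (1-p)*0.000000] = 3.680745; exercise = 0.252868; V(1,1) = max -> 3.680745
  V(0,0) = exp(-r*dt) * [p*15.650696 + (1-p)*3.680745] = 9.822618; exercise = 7.110000; V(0,0) = max -> 9.822618

Answer: Price = V(0,0) = 9.8226


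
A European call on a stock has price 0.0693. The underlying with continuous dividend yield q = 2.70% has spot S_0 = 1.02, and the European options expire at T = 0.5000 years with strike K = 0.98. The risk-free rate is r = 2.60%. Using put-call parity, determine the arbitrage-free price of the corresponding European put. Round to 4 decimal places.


Put-call parity: C - P = S_0 * exp(-qT) - K * exp(-rT).
S_0 * exp(-qT) = 1.0200 * 0.98659072 = 1.00632253
K * exp(-rT) = 0.9800 * 0.98708414 = 0.96734245
P = C - S*exp(-qT) + K*exp(-rT)
P = 0.0693 - 1.00632253 + 0.96734245 = 0.0303

Answer: Put price = 0.0303


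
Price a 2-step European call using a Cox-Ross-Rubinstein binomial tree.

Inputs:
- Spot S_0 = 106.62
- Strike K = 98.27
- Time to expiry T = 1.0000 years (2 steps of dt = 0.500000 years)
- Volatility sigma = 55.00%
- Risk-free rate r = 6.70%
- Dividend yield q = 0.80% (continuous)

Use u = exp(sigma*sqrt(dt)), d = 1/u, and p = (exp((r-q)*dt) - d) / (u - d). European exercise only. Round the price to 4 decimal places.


dt = T/N = 0.500000
u = exp(sigma*sqrt(dt)) = 1.475370; d = 1/u = 0.677796
p = (exp((r-q)*dt) - d) / (u - d) = 0.441518
Discount per step: exp(-r*dt) = 0.967055
Stock lattice S(k, i) with i counting down-moves:
  k=0: S(0,0) = 106.6200
  k=1: S(1,0) = 157.3039; S(1,1) = 72.2666
  k=2: S(2,0) = 232.0815; S(2,1) = 106.6200; S(2,2) = 48.9820
Terminal payoffs V(N, i) = max(S_T - K, 0):
  V(2,0) = 133.811492; V(2,1) = 8.350000; V(2,2) = 0.000000
Backward induction: V(k, i) = exp(-r*dt) * [p * V(k+1, i) + (1-p) * V(k+1, i+1)].
  V(1,0) = exp(-r*dt) * [p*133.811492 + (1-p)*8.350000] = 61.643492
  V(1,1) = exp(-r*dt) * [p*8.350000 + (1-p)*0.000000] = 3.565219
  V(0,0) = exp(-r*dt) * [p*61.643492 + (1-p)*3.565219] = 28.245577

Answer: Price = V(0,0) = 28.2456


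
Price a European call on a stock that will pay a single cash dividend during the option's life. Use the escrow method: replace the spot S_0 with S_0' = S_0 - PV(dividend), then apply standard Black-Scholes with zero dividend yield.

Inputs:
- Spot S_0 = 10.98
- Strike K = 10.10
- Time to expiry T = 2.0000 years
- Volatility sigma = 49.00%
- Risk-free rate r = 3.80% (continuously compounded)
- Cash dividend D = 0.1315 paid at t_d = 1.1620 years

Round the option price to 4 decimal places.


PV(D) = D * exp(-r * t_d) = 0.1315 * 0.95680468 = 0.12581982
S_0' = S_0 - PV(D) = 10.9800 - 0.12581982 = 10.85418018
d1 = (ln(S_0'/K) + (r + sigma^2/2)*T) / (sigma*sqrt(T)) = 0.56007887
d2 = d1 - sigma*sqrt(T) = -0.13288578
exp(-rT) = 0.92681621
N(d1) = 0.71228718; N(d2) = 0.44714186
C = S_0' * N(d1) - K * exp(-rT) * N(d2) = 10.85418018 * 0.71228718 - 10.1000 * 0.92681621 * 0.44714186 = 3.5457

Answer: Price = 3.5457
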